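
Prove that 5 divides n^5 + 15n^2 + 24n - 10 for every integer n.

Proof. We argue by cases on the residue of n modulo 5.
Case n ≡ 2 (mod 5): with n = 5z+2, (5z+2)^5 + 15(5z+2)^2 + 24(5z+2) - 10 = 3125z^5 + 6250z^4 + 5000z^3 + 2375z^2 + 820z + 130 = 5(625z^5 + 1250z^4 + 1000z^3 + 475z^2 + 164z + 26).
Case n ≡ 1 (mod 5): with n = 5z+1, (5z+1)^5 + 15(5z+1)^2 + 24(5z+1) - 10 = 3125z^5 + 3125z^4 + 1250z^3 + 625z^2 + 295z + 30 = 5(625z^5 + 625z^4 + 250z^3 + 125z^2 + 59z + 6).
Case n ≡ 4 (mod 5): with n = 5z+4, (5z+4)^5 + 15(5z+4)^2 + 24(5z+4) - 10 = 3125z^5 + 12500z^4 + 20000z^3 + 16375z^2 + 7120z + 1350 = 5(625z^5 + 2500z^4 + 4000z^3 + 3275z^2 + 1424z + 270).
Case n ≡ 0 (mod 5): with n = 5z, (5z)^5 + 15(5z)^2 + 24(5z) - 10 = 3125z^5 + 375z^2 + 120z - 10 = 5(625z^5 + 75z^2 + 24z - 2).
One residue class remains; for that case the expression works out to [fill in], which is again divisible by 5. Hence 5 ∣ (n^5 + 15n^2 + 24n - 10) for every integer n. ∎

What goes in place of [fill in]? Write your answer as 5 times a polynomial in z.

The residues treated are {2, 1, 4, 0}, so the missing case is n ≡ 3 (mod 5); write n = 5z+3.
Then (5z+3)^5 + 15(5z+3)^2 + 24(5z+3) - 10 = 3125z^5 + 9375z^4 + 11250z^3 + 7125z^2 + 2595z + 440 = 5(625z^5 + 1875z^4 + 2250z^3 + 1425z^2 + 519z + 88).

5(625z^5 + 1875z^4 + 2250z^3 + 1425z^2 + 519z + 88)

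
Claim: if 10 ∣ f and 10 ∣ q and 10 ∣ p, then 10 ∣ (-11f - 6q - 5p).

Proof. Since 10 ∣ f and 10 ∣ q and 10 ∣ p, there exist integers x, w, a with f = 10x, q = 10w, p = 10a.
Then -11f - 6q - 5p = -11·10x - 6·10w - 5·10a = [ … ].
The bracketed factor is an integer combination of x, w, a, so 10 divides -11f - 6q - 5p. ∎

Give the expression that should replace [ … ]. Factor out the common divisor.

10(-5a - 6w - 11x)

Pull the common 10 out of every term: -11·10x - 6·10w - 5·10a = 10(-5a - 6w - 11x).
-5a - 6w - 11x is an integer, which exhibits the divisibility.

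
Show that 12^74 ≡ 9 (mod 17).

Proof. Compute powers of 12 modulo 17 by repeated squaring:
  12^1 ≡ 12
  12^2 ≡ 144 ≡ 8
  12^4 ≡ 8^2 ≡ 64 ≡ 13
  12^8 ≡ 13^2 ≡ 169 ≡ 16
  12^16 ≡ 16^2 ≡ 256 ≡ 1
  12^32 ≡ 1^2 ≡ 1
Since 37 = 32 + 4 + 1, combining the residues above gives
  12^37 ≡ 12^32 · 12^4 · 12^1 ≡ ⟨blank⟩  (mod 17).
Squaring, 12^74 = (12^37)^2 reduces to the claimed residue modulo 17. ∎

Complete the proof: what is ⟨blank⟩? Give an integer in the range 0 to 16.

3

12^32 · 12^4 · 12^1 ≡ 1 · 13 · 12 = 156.
156 mod 17 = 3, so 12^37 ≡ 3 (mod 17).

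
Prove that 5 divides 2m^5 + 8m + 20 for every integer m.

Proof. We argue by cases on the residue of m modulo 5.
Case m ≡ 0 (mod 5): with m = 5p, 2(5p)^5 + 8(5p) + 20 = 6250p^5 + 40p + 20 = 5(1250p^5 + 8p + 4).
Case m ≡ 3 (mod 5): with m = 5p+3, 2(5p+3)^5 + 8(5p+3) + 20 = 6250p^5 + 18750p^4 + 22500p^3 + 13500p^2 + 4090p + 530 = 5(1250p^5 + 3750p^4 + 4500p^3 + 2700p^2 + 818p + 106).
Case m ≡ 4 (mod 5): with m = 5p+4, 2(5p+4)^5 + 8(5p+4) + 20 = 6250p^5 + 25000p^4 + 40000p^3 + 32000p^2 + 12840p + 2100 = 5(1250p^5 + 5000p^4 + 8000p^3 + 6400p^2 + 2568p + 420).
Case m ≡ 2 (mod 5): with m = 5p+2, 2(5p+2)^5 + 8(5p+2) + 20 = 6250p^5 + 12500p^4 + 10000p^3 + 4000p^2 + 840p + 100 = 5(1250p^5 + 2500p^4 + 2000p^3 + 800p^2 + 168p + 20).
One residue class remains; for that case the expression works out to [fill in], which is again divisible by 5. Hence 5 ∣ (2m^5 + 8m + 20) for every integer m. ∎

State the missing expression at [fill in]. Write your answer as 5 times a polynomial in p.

5(1250p^5 + 1250p^4 + 500p^3 + 100p^2 + 18p + 6)

The residues treated are {0, 3, 4, 2}, so the missing case is m ≡ 1 (mod 5); write m = 5p+1.
Then 2(5p+1)^5 + 8(5p+1) + 20 = 6250p^5 + 6250p^4 + 2500p^3 + 500p^2 + 90p + 30 = 5(1250p^5 + 1250p^4 + 500p^3 + 100p^2 + 18p + 6).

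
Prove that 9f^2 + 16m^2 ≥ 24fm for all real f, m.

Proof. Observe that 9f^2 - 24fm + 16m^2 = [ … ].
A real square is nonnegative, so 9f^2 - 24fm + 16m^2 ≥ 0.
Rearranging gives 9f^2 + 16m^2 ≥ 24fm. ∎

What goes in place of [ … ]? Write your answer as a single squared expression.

9f^2 - 24fm + 16m^2 is a perfect-square trinomial: the outer terms are (3f)^2 and (4m)^2, and the cross term is -2·3f·4m.
So 9f^2 - 24fm + 16m^2 = (3f - 4m)^2 ≥ 0.

(3f - 4m)^2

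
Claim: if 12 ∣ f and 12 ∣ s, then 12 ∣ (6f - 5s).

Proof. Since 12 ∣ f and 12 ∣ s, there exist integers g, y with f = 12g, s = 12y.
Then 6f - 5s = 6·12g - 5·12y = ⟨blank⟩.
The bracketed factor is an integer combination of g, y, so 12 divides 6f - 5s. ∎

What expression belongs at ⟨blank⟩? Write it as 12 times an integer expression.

Pull the common 12 out of every term: 6·12g - 5·12y = 12(6g - 5y).
6g - 5y is an integer, which exhibits the divisibility.

12(6g - 5y)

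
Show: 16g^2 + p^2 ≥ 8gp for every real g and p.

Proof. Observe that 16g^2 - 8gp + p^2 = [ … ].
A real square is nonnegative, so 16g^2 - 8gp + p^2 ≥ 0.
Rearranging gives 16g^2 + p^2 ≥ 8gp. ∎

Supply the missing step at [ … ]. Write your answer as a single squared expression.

(4g - p)^2

The leading and trailing coefficients are 4^2 and 1^2, and 8 = 2·4·1, so the trinomial is (4g - p)^2.
Hence 16g^2 - 8gp + p^2 ≥ 0.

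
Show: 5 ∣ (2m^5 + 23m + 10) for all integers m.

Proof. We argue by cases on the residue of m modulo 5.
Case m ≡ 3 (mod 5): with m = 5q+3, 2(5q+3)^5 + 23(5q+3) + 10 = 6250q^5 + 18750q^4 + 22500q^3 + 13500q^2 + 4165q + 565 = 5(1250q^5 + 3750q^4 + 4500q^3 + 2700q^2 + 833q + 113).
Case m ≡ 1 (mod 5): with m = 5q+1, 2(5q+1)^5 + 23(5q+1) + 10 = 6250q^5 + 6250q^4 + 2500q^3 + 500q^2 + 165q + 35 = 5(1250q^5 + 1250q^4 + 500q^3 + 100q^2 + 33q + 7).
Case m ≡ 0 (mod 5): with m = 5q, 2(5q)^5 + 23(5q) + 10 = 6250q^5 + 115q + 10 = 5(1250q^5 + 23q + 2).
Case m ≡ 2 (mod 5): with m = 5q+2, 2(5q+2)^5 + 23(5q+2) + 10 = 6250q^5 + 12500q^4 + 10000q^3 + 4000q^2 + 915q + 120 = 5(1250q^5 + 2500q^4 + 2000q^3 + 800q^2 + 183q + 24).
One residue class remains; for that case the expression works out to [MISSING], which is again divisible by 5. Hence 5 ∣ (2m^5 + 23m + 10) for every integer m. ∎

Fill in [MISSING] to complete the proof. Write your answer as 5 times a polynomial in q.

5(1250q^5 + 5000q^4 + 8000q^3 + 6400q^2 + 2583q + 430)

The residues treated are {3, 1, 0, 2}, so the missing case is m ≡ 4 (mod 5); write m = 5q+4.
Then 2(5q+4)^5 + 23(5q+4) + 10 = 6250q^5 + 25000q^4 + 40000q^3 + 32000q^2 + 12915q + 2150 = 5(1250q^5 + 5000q^4 + 8000q^3 + 6400q^2 + 2583q + 430).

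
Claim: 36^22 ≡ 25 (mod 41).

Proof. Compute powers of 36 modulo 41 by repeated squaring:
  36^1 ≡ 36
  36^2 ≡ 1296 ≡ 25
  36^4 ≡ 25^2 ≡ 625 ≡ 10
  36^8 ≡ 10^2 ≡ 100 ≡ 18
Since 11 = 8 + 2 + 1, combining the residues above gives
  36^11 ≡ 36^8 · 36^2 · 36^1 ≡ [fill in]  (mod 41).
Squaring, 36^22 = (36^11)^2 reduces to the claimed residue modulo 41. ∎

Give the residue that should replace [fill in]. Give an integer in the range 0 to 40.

5

36^8 · 36^2 · 36^1 ≡ 18 · 25 · 36 = 16200.
16200 mod 41 = 5, so 36^11 ≡ 5 (mod 41).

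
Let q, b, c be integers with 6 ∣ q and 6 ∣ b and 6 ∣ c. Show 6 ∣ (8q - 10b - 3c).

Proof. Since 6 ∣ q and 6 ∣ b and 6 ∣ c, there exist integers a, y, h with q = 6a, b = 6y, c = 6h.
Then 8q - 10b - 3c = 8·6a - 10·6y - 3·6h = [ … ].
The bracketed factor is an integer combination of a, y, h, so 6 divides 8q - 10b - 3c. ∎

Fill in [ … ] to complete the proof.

6(8a - 3h - 10y)

Pull the common 6 out of every term: 8·6a - 10·6y - 3·6h = 6(8a - 3h - 10y).
8a - 3h - 10y is an integer, which exhibits the divisibility.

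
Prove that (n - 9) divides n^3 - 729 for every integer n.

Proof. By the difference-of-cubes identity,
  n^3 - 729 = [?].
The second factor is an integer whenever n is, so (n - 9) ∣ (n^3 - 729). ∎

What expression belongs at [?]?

a^3 - b^3 = (a - b)(a^2 + ab + b^2). With a = n, b = 9:
n^3 - 729 = (n - 9)(n^2 + 9n + 81).

(n - 9)(n^2 + 9n + 81)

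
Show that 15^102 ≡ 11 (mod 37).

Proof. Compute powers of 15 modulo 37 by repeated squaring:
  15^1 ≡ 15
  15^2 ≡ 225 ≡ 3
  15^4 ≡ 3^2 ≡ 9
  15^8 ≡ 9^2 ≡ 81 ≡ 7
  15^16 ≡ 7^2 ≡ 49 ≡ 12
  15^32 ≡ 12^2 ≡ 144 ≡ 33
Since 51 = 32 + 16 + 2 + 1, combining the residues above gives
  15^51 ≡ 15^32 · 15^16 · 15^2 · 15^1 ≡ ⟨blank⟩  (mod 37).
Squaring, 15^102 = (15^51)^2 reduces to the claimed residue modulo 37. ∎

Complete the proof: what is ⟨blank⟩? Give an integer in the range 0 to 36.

15^32 · 15^16 · 15^2 · 15^1 ≡ 33 · 12 · 3 · 15 = 17820.
17820 mod 37 = 23, so 15^51 ≡ 23 (mod 37).

23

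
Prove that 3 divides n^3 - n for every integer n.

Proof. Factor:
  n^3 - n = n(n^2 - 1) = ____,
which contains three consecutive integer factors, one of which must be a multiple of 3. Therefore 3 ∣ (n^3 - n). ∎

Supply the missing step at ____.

n(n^2 - 1) = n(n - 1)(n + 1) = (n - 1)n(n + 1).
These three factors are consecutive integers, so their product is divisible by 3.

(n - 1)n(n + 1)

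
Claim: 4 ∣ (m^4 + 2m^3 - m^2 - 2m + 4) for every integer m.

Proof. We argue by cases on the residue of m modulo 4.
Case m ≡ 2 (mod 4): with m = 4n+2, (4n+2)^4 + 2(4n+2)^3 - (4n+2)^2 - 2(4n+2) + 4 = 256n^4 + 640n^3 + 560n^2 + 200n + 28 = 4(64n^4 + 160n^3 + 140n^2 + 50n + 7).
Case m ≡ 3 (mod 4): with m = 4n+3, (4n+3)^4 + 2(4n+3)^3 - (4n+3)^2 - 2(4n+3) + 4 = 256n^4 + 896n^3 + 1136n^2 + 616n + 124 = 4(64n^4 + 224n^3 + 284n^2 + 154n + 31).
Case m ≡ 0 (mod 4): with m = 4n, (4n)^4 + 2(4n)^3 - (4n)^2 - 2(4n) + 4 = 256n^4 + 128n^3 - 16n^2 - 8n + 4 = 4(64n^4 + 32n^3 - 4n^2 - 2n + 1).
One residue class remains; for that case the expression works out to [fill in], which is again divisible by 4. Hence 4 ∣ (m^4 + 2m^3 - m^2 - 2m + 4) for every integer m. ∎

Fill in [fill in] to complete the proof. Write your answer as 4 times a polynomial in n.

4(64n^4 + 96n^3 + 44n^2 + 6n + 1)

Only m ≡ 1 (mod 4) is unaccounted for. Put m = 4n+1:
(4n+1)^4 + 2(4n+1)^3 - (4n+1)^2 - 2(4n+1) + 4 expands to 256n^4 + 384n^3 + 176n^2 + 24n + 4,
and factoring out 4 leaves 4(64n^4 + 96n^3 + 44n^2 + 6n + 1).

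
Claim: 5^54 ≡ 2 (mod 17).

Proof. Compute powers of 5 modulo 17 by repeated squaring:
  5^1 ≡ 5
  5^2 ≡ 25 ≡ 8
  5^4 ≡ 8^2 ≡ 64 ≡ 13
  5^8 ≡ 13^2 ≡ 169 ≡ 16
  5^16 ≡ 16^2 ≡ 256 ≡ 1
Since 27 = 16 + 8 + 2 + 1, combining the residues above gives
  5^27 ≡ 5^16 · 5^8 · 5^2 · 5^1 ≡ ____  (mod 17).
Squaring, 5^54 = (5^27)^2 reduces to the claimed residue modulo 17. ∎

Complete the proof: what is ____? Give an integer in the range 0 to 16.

Multiply the listed residues: 1 · 16 · 8 · 5 = 16 → 128 → 640.
Reducing modulo 17: 640 = 37·17 + 11, so 5^27 ≡ 11.

11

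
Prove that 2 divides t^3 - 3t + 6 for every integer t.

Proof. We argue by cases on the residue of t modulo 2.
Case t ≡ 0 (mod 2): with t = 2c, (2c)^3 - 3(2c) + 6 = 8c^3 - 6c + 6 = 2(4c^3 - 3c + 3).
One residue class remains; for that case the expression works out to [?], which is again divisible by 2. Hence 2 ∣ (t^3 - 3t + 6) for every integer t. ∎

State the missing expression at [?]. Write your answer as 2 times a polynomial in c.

Only t ≡ 1 (mod 2) is unaccounted for. Put t = 2c+1:
(2c+1)^3 - 3(2c+1) + 6 expands to 8c^3 + 12c^2 + 4,
and factoring out 2 leaves 2(4c^3 + 6c^2 + 2).

2(4c^3 + 6c^2 + 2)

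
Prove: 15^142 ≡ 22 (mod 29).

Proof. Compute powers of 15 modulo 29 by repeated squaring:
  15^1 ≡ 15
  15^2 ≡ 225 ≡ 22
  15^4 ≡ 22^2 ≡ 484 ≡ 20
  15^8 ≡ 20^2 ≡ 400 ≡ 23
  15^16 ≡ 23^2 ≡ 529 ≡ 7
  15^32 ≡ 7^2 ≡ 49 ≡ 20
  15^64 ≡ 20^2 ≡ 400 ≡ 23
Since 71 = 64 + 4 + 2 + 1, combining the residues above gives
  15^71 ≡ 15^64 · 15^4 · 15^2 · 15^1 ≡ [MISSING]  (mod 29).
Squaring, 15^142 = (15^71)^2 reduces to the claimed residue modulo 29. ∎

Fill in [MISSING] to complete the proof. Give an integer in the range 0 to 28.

14

15^64 · 15^4 · 15^2 · 15^1 ≡ 23 · 20 · 22 · 15 = 151800.
151800 mod 29 = 14, so 15^71 ≡ 14 (mod 29).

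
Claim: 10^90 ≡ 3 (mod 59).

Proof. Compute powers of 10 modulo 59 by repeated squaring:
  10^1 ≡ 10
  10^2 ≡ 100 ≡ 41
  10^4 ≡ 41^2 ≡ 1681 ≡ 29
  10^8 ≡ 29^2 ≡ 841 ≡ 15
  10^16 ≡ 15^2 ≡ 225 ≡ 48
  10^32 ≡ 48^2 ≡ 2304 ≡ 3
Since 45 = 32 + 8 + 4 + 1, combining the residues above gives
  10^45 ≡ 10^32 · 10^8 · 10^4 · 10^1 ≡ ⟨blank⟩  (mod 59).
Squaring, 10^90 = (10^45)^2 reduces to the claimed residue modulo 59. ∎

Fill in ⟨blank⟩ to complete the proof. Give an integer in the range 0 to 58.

11

Multiply the listed residues: 3 · 15 · 29 · 10 = 45 → 1305 → 13050.
Reducing modulo 59: 13050 = 221·59 + 11, so 10^45 ≡ 11.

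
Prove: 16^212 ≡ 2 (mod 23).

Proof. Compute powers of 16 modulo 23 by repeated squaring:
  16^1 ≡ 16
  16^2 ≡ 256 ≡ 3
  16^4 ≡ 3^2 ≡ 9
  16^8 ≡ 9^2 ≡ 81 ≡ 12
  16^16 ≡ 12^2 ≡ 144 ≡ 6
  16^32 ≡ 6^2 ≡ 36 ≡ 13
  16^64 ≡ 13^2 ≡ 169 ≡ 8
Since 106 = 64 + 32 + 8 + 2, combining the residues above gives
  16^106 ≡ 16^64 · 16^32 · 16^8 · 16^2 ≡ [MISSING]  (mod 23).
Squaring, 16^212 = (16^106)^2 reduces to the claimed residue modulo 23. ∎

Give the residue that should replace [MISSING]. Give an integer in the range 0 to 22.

16^64 · 16^32 · 16^8 · 16^2 ≡ 8 · 13 · 12 · 3 = 3744.
3744 mod 23 = 18, so 16^106 ≡ 18 (mod 23).

18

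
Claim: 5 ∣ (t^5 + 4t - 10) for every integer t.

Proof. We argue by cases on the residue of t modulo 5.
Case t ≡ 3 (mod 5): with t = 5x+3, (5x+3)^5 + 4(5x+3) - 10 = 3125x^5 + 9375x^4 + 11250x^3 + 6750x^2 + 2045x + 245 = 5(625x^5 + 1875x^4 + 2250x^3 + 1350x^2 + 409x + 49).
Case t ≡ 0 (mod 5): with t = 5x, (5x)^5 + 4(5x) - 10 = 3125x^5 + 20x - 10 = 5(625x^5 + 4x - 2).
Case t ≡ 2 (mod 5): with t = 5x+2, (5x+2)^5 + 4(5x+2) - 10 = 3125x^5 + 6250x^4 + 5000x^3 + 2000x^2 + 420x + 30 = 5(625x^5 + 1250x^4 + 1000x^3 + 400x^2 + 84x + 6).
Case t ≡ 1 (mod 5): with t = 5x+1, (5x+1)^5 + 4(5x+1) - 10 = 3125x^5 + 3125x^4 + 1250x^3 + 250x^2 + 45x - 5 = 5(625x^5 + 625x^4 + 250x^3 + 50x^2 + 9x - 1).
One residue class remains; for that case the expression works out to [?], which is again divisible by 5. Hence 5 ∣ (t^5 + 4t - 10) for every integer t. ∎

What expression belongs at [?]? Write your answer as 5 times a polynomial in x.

Only t ≡ 4 (mod 5) is unaccounted for. Put t = 5x+4:
(5x+4)^5 + 4(5x+4) - 10 expands to 3125x^5 + 12500x^4 + 20000x^3 + 16000x^2 + 6420x + 1030,
and factoring out 5 leaves 5(625x^5 + 2500x^4 + 4000x^3 + 3200x^2 + 1284x + 206).

5(625x^5 + 2500x^4 + 4000x^3 + 3200x^2 + 1284x + 206)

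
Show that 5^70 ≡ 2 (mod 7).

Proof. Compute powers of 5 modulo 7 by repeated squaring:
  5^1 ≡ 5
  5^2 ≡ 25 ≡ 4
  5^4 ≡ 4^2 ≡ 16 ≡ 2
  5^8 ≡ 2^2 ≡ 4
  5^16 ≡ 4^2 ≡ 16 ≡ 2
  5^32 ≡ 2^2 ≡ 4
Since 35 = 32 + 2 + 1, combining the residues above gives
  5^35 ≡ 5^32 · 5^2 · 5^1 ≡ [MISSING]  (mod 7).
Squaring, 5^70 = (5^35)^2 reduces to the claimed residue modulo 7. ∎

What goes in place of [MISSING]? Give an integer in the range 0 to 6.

Multiply the listed residues: 4 · 4 · 5 = 16 → 80.
Reducing modulo 7: 80 = 11·7 + 3, so 5^35 ≡ 3.

3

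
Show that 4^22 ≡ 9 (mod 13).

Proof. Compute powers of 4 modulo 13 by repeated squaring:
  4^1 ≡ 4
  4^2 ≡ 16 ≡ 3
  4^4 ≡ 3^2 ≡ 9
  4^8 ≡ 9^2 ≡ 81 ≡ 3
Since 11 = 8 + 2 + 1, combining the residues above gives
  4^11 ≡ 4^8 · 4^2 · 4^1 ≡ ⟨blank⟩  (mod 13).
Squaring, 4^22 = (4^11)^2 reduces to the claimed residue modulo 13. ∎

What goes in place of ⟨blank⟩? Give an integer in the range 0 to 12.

Multiply the listed residues: 3 · 3 · 4 = 9 → 36.
Reducing modulo 13: 36 = 2·13 + 10, so 4^11 ≡ 10.

10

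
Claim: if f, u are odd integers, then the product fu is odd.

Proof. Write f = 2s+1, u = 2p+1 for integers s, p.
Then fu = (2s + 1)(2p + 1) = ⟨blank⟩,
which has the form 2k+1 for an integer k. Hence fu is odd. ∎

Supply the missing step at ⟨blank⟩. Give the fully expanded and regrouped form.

2(2ps + p + s) + 1

Expanding: (2s + 1)(2p + 1) = 4ps + 2p + 2s + 1.
Every term except the constant is even, so this is 2(2ps + p + s) + 1,
and 2ps + p + s ∈ ℤ gives the required form.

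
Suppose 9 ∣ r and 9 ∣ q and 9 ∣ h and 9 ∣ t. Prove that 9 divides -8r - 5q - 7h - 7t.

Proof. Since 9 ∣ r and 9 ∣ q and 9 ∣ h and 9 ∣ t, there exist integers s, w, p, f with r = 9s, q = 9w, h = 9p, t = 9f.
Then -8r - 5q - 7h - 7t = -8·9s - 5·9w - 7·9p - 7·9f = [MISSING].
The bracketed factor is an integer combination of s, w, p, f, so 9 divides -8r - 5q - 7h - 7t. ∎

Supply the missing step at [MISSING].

Each term has a factor of 9: -8·9s - 5·9w - 7·9p - 7·9f = 9·(-7f - 7p - 8s - 5w).
Since -7f - 7p - 8s - 5w is an integer, 9 ∣ (-8r - 5q - 7h - 7t).

9(-7f - 7p - 8s - 5w)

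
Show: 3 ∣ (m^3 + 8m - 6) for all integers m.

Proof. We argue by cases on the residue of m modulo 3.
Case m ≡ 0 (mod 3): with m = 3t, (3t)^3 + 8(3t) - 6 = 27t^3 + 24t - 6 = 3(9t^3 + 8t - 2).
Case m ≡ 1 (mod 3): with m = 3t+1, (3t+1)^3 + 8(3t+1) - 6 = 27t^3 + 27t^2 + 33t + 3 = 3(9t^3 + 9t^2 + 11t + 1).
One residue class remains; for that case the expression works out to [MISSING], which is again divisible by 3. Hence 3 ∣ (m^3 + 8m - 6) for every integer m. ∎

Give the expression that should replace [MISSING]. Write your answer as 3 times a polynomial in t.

3(9t^3 + 18t^2 + 20t + 6)

The residues treated are {0, 1}, so the missing case is m ≡ 2 (mod 3); write m = 3t+2.
Then (3t+2)^3 + 8(3t+2) - 6 = 27t^3 + 54t^2 + 60t + 18 = 3(9t^3 + 18t^2 + 20t + 6).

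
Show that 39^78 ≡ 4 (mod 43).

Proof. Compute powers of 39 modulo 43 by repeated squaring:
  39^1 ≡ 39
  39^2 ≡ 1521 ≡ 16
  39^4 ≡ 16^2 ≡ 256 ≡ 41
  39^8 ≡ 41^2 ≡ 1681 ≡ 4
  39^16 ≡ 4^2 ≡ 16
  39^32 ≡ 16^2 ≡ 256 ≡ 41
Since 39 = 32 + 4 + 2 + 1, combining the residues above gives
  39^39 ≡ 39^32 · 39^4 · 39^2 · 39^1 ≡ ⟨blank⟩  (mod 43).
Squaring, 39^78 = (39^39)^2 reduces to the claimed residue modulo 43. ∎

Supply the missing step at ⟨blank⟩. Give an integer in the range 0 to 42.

39^32 · 39^4 · 39^2 · 39^1 ≡ 41 · 41 · 16 · 39 = 1048944.
1048944 mod 43 = 2, so 39^39 ≡ 2 (mod 43).

2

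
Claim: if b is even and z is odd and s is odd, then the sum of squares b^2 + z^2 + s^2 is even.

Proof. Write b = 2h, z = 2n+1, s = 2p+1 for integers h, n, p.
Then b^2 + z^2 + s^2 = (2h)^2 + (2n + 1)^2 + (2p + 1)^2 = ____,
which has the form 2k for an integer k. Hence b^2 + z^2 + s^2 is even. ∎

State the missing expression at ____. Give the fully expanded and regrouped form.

Expanding: (2h)^2 + (2n + 1)^2 + (2p + 1)^2 = 4h^2 + 4n^2 + 4n + 4p^2 + 4p + 2.
Every term is even; pulling out the factor of 2 gives 2(2h^2 + 2n^2 + 2n + 2p^2 + 2p + 1).

2(2h^2 + 2n^2 + 2n + 2p^2 + 2p + 1)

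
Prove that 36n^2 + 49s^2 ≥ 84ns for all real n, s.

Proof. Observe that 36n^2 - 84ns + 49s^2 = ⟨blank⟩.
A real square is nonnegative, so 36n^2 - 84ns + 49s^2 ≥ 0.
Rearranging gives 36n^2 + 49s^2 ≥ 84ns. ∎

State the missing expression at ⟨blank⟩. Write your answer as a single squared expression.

36n^2 - 84ns + 49s^2 is a perfect-square trinomial: the outer terms are (6n)^2 and (7s)^2, and the cross term is -2·6n·7s.
So 36n^2 - 84ns + 49s^2 = (6n - 7s)^2 ≥ 0.

(6n - 7s)^2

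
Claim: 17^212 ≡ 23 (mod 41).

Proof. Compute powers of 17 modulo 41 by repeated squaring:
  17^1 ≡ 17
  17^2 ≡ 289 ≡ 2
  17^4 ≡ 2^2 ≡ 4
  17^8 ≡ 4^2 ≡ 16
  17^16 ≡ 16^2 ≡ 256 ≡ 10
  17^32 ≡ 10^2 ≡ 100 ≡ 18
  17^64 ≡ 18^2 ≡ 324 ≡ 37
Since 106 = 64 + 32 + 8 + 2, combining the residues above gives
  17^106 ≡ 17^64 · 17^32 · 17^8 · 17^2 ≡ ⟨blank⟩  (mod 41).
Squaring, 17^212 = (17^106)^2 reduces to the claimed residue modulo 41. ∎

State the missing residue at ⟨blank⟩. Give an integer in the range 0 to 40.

33

17^64 · 17^32 · 17^8 · 17^2 ≡ 37 · 18 · 16 · 2 = 21312.
21312 mod 41 = 33, so 17^106 ≡ 33 (mod 41).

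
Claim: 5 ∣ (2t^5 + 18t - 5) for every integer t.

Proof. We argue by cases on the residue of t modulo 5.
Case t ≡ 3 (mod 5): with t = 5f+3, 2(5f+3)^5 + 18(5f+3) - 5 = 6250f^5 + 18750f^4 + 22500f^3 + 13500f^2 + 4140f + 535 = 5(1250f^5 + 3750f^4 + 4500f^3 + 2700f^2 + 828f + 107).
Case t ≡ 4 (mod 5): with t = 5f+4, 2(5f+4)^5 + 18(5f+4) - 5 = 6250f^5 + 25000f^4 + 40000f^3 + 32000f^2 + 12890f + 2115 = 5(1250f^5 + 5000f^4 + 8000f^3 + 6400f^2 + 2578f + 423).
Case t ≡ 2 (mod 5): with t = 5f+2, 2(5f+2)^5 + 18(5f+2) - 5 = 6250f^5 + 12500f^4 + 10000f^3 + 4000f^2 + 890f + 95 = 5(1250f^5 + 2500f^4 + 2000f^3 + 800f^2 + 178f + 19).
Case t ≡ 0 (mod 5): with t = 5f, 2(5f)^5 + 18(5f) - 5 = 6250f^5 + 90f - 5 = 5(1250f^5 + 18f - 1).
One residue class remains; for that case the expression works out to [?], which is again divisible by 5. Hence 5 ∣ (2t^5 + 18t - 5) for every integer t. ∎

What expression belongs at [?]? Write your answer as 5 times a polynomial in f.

5(1250f^5 + 1250f^4 + 500f^3 + 100f^2 + 28f + 3)

Only t ≡ 1 (mod 5) is unaccounted for. Put t = 5f+1:
2(5f+1)^5 + 18(5f+1) - 5 expands to 6250f^5 + 6250f^4 + 2500f^3 + 500f^2 + 140f + 15,
and factoring out 5 leaves 5(1250f^5 + 1250f^4 + 500f^3 + 100f^2 + 28f + 3).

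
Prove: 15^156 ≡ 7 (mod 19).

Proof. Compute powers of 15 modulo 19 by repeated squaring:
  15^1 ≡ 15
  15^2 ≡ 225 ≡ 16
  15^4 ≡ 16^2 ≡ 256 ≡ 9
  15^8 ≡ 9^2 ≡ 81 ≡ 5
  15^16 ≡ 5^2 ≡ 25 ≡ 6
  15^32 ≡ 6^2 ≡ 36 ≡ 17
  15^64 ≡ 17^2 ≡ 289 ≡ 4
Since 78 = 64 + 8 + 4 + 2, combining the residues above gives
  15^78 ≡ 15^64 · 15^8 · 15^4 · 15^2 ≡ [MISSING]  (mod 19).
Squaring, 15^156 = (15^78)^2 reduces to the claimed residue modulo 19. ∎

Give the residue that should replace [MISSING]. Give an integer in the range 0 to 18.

11

15^64 · 15^8 · 15^4 · 15^2 ≡ 4 · 5 · 9 · 16 = 2880.
2880 mod 19 = 11, so 15^78 ≡ 11 (mod 19).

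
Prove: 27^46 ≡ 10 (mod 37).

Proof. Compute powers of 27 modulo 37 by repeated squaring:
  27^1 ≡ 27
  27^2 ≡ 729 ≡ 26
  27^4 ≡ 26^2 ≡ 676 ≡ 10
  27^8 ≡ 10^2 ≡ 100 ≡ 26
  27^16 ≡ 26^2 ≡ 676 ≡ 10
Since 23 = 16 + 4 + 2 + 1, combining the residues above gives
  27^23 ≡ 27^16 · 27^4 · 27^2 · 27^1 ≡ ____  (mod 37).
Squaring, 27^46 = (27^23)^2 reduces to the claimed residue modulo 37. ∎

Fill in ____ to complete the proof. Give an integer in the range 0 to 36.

11

Multiply the listed residues: 10 · 10 · 26 · 27 = 100 → 2600 → 70200.
Reducing modulo 37: 70200 = 1897·37 + 11, so 27^23 ≡ 11.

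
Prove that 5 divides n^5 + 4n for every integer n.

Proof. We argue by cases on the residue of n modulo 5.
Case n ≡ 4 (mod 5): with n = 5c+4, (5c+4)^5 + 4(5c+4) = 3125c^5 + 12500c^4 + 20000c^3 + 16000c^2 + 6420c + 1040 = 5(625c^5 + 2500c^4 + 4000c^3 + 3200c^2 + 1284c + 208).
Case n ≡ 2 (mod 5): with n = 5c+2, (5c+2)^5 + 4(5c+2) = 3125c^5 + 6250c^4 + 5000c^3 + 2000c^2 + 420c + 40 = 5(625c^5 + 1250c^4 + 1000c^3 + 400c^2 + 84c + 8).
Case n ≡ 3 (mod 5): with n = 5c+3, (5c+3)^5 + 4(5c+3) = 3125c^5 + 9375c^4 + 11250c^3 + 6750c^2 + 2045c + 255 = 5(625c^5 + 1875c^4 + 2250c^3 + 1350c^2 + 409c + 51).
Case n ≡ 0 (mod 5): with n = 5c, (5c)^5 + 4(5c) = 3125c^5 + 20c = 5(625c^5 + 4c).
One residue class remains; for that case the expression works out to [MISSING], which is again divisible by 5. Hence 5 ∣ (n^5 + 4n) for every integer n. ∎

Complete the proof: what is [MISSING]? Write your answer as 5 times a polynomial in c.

The residues treated are {4, 2, 3, 0}, so the missing case is n ≡ 1 (mod 5); write n = 5c+1.
Then (5c+1)^5 + 4(5c+1) = 3125c^5 + 3125c^4 + 1250c^3 + 250c^2 + 45c + 5 = 5(625c^5 + 625c^4 + 250c^3 + 50c^2 + 9c + 1).

5(625c^5 + 625c^4 + 250c^3 + 50c^2 + 9c + 1)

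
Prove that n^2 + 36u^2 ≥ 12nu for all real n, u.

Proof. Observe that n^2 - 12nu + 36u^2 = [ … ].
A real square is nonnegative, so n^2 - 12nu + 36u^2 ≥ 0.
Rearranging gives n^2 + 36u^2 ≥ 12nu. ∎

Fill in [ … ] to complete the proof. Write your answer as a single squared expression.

The leading and trailing coefficients are 1^2 and 6^2, and 12 = 2·1·6, so the trinomial is (n - 6u)^2.
Hence n^2 - 12nu + 36u^2 ≥ 0.

(n - 6u)^2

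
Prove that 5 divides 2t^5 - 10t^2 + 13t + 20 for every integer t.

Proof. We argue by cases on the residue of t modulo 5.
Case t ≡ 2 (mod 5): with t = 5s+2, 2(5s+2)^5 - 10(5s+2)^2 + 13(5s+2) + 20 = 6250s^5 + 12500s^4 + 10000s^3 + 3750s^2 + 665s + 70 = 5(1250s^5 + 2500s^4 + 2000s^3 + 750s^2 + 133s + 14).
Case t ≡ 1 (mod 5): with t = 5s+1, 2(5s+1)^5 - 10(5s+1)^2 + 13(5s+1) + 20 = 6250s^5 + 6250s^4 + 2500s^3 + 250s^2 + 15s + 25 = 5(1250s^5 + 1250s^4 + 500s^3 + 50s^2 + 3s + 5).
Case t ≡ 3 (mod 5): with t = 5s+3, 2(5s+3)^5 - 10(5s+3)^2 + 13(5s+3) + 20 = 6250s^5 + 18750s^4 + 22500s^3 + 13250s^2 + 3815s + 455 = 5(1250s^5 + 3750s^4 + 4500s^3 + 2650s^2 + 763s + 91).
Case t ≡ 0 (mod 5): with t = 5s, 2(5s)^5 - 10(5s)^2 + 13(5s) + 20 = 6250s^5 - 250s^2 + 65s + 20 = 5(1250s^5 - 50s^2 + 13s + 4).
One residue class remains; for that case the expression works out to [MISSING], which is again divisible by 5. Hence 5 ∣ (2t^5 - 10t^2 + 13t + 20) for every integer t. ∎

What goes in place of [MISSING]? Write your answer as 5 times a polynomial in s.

5(1250s^5 + 5000s^4 + 8000s^3 + 6350s^2 + 2493s + 392)

The residues treated are {2, 1, 3, 0}, so the missing case is t ≡ 4 (mod 5); write t = 5s+4.
Then 2(5s+4)^5 - 10(5s+4)^2 + 13(5s+4) + 20 = 6250s^5 + 25000s^4 + 40000s^3 + 31750s^2 + 12465s + 1960 = 5(1250s^5 + 5000s^4 + 8000s^3 + 6350s^2 + 2493s + 392).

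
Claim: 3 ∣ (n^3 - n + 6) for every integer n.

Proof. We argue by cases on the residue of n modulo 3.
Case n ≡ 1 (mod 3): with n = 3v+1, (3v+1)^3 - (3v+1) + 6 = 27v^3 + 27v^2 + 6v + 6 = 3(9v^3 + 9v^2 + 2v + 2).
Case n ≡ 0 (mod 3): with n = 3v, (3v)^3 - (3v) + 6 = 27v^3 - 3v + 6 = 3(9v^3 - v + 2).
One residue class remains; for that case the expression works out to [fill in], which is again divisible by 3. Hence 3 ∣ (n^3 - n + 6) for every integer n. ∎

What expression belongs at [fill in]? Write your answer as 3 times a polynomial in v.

Only n ≡ 2 (mod 3) is unaccounted for. Put n = 3v+2:
(3v+2)^3 - (3v+2) + 6 expands to 27v^3 + 54v^2 + 33v + 12,
and factoring out 3 leaves 3(9v^3 + 18v^2 + 11v + 4).

3(9v^3 + 18v^2 + 11v + 4)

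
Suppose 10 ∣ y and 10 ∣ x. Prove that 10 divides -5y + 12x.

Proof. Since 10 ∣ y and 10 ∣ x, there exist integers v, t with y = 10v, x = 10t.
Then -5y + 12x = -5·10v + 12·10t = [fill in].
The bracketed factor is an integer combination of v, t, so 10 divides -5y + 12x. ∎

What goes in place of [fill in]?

Pull the common 10 out of every term: -5·10v + 12·10t = 10(12t - 5v).
12t - 5v is an integer, which exhibits the divisibility.

10(12t - 5v)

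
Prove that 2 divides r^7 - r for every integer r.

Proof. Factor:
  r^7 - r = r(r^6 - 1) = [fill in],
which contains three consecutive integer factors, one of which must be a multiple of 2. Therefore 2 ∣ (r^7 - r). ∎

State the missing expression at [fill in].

(r - 1)r(r + 1)(r^4 + r^2 + 1)

r^6 - 1 = (r^2 - 1)(r^4 + r^2 + 1), and r^2 - 1 = (r-1)(r+1).
So r(r^6 - 1) = (r - 1)r(r + 1)(r^4 + r^2 + 1).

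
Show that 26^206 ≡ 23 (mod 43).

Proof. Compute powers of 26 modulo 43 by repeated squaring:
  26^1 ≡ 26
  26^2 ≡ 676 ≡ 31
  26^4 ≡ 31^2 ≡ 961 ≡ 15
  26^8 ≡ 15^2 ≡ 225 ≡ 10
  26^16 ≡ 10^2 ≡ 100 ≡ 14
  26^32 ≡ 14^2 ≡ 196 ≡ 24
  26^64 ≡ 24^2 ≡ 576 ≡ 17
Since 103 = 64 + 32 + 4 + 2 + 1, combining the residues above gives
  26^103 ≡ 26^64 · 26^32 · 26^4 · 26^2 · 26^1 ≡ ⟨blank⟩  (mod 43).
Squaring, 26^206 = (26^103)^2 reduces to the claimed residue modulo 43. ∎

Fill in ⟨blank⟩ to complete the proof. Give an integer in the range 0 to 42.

Multiply the listed residues: 17 · 24 · 15 · 31 · 26 = 408 → 6120 → 189720 → 4932720.
Reducing modulo 43: 4932720 = 114714·43 + 18, so 26^103 ≡ 18.

18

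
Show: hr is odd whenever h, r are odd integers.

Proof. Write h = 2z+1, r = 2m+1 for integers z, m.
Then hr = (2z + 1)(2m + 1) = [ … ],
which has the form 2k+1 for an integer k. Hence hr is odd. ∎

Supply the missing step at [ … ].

(2z + 1)(2m + 1) = 4mz + 2m + 2z + 1
= 2(2mz + m + z) + 1.
Since 2mz + m + z is an integer, the product is of the form 2k+1 for an integer k.

2(2mz + m + z) + 1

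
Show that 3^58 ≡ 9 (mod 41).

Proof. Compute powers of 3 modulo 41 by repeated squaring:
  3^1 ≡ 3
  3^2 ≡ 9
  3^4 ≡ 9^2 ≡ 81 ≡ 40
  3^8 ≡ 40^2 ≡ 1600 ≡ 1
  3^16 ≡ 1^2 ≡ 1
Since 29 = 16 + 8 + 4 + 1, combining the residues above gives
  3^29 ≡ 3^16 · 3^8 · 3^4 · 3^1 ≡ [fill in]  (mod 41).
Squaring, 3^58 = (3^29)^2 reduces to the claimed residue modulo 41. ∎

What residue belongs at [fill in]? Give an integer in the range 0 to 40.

38

3^16 · 3^8 · 3^4 · 3^1 ≡ 1 · 1 · 40 · 3 = 120.
120 mod 41 = 38, so 3^29 ≡ 38 (mod 41).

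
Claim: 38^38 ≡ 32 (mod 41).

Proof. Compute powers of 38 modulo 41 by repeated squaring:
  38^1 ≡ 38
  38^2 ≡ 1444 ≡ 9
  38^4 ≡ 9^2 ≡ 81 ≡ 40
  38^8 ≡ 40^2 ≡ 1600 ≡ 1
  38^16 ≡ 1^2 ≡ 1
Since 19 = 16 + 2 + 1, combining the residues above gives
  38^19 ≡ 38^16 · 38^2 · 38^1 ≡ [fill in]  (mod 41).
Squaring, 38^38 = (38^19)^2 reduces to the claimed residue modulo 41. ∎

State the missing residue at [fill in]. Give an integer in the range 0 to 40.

14

Multiply the listed residues: 1 · 9 · 38 = 9 → 342.
Reducing modulo 41: 342 = 8·41 + 14, so 38^19 ≡ 14.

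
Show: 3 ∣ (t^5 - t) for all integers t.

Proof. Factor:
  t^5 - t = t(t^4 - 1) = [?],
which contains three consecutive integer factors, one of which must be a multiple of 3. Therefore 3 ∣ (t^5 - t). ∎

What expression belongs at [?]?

(t - 1)t(t + 1)(t^2 + 1)

t^4 - 1 = (t^2 - 1)(t^2 + 1), and t^2 - 1 = (t-1)(t+1).
So t(t^4 - 1) = (t - 1)t(t + 1)(t^2 + 1).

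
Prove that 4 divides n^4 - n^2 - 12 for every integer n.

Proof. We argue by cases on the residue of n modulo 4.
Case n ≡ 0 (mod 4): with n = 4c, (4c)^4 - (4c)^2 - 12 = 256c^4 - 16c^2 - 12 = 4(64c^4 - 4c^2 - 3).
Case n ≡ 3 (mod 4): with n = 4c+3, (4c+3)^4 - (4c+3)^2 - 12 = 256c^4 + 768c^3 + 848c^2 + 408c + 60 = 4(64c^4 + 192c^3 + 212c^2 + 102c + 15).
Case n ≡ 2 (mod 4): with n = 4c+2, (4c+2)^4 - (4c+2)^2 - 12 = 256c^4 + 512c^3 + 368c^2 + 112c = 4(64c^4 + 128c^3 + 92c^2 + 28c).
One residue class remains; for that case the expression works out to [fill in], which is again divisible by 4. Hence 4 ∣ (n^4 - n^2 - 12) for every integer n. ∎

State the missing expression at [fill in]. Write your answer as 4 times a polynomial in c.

Only n ≡ 1 (mod 4) is unaccounted for. Put n = 4c+1:
(4c+1)^4 - (4c+1)^2 - 12 expands to 256c^4 + 256c^3 + 80c^2 + 8c - 12,
and factoring out 4 leaves 4(64c^4 + 64c^3 + 20c^2 + 2c - 3).

4(64c^4 + 64c^3 + 20c^2 + 2c - 3)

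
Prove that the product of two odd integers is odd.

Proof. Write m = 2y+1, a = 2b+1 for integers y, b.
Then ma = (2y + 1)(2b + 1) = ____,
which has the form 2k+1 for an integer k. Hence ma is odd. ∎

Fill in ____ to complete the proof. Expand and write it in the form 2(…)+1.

(2y + 1)(2b + 1) = 4by + 2b + 2y + 1
= 2(2by + b + y) + 1.
Since 2by + b + y is an integer, the product is of the form 2k+1 for an integer k.

2(2by + b + y) + 1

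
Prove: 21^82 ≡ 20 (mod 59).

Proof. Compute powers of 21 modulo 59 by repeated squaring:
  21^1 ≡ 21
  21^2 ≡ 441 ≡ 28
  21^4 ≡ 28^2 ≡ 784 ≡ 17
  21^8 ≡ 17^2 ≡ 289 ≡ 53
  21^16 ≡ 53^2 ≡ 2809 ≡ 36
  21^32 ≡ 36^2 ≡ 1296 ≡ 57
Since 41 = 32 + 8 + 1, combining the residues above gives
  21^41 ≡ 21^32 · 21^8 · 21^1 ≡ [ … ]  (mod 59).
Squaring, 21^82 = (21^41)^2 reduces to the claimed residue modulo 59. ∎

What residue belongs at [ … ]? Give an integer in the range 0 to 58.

21^32 · 21^8 · 21^1 ≡ 57 · 53 · 21 = 63441.
63441 mod 59 = 16, so 21^41 ≡ 16 (mod 59).

16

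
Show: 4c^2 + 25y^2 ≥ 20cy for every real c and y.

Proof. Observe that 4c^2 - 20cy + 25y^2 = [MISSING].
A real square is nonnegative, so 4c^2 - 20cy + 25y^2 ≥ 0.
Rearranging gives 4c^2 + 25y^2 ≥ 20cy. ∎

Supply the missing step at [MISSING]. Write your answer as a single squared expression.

(2c - 5y)^2

The leading and trailing coefficients are 2^2 and 5^2, and 20 = 2·2·5, so the trinomial is (2c - 5y)^2.
Hence 4c^2 - 20cy + 25y^2 ≥ 0.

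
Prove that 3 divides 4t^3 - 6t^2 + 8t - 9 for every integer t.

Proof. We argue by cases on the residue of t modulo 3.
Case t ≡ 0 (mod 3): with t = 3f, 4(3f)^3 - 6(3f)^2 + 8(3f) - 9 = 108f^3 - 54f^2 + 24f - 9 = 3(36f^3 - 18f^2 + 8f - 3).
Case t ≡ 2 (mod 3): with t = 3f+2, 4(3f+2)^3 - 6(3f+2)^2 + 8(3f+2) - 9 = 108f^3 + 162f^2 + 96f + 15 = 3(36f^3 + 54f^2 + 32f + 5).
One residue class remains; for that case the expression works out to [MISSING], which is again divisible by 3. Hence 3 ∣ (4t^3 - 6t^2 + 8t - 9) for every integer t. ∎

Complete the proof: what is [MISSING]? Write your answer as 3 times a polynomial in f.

Only t ≡ 1 (mod 3) is unaccounted for. Put t = 3f+1:
4(3f+1)^3 - 6(3f+1)^2 + 8(3f+1) - 9 expands to 108f^3 + 54f^2 + 24f - 3,
and factoring out 3 leaves 3(36f^3 + 18f^2 + 8f - 1).

3(36f^3 + 18f^2 + 8f - 1)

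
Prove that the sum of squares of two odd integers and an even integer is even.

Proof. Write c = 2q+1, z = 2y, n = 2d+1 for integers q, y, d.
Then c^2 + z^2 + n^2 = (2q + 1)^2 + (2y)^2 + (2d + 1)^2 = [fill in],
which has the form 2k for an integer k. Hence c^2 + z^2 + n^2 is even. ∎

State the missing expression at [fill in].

(2q + 1)^2 + (2y)^2 + (2d + 1)^2 = 4d^2 + 4d + 4q^2 + 4q + 4y^2 + 2
= 2(2d^2 + 2d + 2q^2 + 2q + 2y^2 + 1).
Since 2d^2 + 2d + 2q^2 + 2q + 2y^2 + 1 is an integer, the sum of squares is of the form 2k for an integer k.

2(2d^2 + 2d + 2q^2 + 2q + 2y^2 + 1)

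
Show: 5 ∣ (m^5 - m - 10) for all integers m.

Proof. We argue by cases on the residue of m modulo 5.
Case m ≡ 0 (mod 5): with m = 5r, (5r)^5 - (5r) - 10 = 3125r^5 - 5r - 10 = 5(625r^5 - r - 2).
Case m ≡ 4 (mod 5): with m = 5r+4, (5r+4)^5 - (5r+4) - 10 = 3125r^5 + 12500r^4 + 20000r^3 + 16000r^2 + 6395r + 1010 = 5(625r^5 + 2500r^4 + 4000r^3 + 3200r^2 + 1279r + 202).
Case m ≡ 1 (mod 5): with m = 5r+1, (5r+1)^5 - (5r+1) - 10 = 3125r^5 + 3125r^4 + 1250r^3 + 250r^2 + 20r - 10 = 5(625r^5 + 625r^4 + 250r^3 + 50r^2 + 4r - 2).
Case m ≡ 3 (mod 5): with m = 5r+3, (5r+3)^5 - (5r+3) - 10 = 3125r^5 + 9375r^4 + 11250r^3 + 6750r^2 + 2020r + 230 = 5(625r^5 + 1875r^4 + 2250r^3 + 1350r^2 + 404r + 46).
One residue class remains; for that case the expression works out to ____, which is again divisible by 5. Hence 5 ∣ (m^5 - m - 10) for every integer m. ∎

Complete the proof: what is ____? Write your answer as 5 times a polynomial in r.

Only m ≡ 2 (mod 5) is unaccounted for. Put m = 5r+2:
(5r+2)^5 - (5r+2) - 10 expands to 3125r^5 + 6250r^4 + 5000r^3 + 2000r^2 + 395r + 20,
and factoring out 5 leaves 5(625r^5 + 1250r^4 + 1000r^3 + 400r^2 + 79r + 4).

5(625r^5 + 1250r^4 + 1000r^3 + 400r^2 + 79r + 4)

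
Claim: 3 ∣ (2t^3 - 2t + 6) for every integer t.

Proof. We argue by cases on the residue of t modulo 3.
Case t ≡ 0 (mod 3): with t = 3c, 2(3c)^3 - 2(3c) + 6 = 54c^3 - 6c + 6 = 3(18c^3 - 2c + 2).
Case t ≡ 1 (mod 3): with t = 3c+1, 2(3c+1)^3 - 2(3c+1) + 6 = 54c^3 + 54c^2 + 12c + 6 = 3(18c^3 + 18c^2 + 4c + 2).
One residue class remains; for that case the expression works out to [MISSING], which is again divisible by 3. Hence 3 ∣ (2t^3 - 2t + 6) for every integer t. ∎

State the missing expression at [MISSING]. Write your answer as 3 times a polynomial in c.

Only t ≡ 2 (mod 3) is unaccounted for. Put t = 3c+2:
2(3c+2)^3 - 2(3c+2) + 6 expands to 54c^3 + 108c^2 + 66c + 18,
and factoring out 3 leaves 3(18c^3 + 36c^2 + 22c + 6).

3(18c^3 + 36c^2 + 22c + 6)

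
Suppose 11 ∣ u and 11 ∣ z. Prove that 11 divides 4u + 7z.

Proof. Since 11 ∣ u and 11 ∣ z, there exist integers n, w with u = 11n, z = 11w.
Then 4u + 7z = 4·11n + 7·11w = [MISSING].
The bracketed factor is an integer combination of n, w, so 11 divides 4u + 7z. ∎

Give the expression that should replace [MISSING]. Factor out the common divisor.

11(4n + 7w)

Each term has a factor of 11: 4·11n + 7·11w = 11·(4n + 7w).
Since 4n + 7w is an integer, 11 ∣ (4u + 7z).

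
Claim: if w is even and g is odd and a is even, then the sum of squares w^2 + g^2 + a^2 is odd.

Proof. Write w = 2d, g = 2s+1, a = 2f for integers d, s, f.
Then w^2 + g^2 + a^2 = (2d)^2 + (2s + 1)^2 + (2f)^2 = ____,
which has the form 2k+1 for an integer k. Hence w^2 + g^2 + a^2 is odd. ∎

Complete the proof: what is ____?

Expanding: (2d)^2 + (2s + 1)^2 + (2f)^2 = 4d^2 + 4f^2 + 4s^2 + 4s + 1.
Every term except the constant is even, so this is 2(2d^2 + 2f^2 + 2s^2 + 2s) + 1,
and 2d^2 + 2f^2 + 2s^2 + 2s ∈ ℤ gives the required form.

2(2d^2 + 2f^2 + 2s^2 + 2s) + 1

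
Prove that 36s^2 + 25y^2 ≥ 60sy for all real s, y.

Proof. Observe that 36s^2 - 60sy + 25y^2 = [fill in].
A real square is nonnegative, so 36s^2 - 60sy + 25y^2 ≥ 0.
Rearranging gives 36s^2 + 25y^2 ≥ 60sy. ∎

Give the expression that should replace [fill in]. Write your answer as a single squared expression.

(6s - 5y)^2

The leading and trailing coefficients are 6^2 and 5^2, and 60 = 2·6·5, so the trinomial is (6s - 5y)^2.
Hence 36s^2 - 60sy + 25y^2 ≥ 0.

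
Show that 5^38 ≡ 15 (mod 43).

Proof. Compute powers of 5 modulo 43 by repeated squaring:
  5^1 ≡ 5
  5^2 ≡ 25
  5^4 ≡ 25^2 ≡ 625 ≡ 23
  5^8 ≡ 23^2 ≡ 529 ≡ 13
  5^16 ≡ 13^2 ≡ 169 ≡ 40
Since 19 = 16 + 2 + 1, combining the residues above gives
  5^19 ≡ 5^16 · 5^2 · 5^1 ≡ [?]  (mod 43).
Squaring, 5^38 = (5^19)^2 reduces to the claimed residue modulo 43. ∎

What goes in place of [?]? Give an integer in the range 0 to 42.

Multiply the listed residues: 40 · 25 · 5 = 1000 → 5000.
Reducing modulo 43: 5000 = 116·43 + 12, so 5^19 ≡ 12.

12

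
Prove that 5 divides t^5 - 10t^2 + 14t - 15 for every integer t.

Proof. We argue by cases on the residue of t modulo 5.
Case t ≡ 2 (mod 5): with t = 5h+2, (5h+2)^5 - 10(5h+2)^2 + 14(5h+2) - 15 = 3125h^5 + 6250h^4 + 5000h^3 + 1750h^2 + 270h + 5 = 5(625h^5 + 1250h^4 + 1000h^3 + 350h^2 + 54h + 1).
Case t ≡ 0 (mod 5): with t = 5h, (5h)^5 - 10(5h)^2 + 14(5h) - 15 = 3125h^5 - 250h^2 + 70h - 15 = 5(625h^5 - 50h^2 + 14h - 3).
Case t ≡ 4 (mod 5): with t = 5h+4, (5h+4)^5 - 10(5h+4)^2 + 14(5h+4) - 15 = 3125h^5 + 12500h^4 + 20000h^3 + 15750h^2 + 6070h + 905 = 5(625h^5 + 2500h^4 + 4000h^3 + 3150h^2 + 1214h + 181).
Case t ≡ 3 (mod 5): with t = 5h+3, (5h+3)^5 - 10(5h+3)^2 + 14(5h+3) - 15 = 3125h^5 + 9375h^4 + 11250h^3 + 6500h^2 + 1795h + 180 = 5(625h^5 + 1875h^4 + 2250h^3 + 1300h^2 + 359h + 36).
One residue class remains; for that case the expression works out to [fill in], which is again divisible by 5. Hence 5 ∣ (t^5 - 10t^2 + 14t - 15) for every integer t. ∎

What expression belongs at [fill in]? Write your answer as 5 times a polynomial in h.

5(625h^5 + 625h^4 + 250h^3 - h - 2)

Only t ≡ 1 (mod 5) is unaccounted for. Put t = 5h+1:
(5h+1)^5 - 10(5h+1)^2 + 14(5h+1) - 15 expands to 3125h^5 + 3125h^4 + 1250h^3 - 5h - 10,
and factoring out 5 leaves 5(625h^5 + 625h^4 + 250h^3 - h - 2).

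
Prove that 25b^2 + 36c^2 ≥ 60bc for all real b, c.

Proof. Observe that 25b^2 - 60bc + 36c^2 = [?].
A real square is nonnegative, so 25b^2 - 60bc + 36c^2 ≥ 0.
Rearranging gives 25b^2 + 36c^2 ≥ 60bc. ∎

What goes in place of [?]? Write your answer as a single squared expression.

(5b - 6c)^2

25b^2 - 60bc + 36c^2 is a perfect-square trinomial: the outer terms are (5b)^2 and (6c)^2, and the cross term is -2·5b·6c.
So 25b^2 - 60bc + 36c^2 = (5b - 6c)^2 ≥ 0.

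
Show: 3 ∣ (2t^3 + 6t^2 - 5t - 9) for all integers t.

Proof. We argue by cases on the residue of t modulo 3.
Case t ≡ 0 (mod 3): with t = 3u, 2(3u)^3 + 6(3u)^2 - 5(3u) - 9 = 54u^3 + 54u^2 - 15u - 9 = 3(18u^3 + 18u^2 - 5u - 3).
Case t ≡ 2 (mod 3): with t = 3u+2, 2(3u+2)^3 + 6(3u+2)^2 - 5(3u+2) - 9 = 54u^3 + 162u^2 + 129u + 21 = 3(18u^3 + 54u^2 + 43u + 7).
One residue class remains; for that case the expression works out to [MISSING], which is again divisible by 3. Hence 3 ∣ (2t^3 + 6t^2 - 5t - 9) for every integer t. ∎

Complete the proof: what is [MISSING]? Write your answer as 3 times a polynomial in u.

Only t ≡ 1 (mod 3) is unaccounted for. Put t = 3u+1:
2(3u+1)^3 + 6(3u+1)^2 - 5(3u+1) - 9 expands to 54u^3 + 108u^2 + 39u - 6,
and factoring out 3 leaves 3(18u^3 + 36u^2 + 13u - 2).

3(18u^3 + 36u^2 + 13u - 2)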